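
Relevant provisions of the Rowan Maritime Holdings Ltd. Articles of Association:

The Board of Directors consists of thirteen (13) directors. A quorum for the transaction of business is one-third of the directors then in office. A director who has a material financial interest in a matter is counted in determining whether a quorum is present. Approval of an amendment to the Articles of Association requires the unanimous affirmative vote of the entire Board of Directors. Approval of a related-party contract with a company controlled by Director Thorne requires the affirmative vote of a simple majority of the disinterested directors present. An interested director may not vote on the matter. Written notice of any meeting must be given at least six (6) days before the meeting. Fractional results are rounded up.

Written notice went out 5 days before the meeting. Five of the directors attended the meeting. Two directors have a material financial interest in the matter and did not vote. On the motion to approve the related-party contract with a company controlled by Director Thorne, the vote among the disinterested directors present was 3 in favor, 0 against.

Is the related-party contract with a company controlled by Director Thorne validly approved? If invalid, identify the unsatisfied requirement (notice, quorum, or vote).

Invalid — notice requirement not satisfied.

Notice: 5 days given; 6 required (5 < 6). Not satisfied.
Quorum: 5 present (interested directors count toward quorum); quorum is 5. Satisfied.
Vote: the related-party contract with a company controlled by Director Thorne requires a majority of the disinterested directors present (5 − 2 = 3). A majority of 3 is 2, so 2 affirmative votes are needed; 3 voted in favor. Satisfied.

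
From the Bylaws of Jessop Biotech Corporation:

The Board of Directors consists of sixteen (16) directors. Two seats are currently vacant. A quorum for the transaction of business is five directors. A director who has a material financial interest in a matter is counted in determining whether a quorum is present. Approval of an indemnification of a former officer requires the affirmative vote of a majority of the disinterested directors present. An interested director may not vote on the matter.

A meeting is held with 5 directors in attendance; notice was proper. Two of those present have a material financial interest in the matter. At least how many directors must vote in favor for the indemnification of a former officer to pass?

2

The indemnification of a former officer requires a majority of the disinterested directors present (5 − 2 = 3).
A majority of 3 is 2.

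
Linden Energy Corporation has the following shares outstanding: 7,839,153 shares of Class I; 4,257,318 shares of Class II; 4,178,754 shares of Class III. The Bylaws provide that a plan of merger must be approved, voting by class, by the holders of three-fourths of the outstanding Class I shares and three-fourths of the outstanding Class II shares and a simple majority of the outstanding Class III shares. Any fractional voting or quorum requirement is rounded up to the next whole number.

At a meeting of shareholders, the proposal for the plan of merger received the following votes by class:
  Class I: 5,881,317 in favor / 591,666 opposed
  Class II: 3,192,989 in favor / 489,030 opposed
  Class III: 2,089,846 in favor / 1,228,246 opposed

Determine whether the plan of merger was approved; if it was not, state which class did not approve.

Class I: 3/4 of 7839153 = 5879364.75, rounded up to 5879365; 5,879,365 required, 5,881,317 in favor — approved.
Class II: 3/4 of 4257318 = 3192988.50, rounded up to 3192989; 3,192,989 required, 3,192,989 in favor — approved.
Class III: a majority of 4178754 is 2089378; 2,089,378 required, 2,089,846 in favor — approved.

Approved — every class gave the required vote.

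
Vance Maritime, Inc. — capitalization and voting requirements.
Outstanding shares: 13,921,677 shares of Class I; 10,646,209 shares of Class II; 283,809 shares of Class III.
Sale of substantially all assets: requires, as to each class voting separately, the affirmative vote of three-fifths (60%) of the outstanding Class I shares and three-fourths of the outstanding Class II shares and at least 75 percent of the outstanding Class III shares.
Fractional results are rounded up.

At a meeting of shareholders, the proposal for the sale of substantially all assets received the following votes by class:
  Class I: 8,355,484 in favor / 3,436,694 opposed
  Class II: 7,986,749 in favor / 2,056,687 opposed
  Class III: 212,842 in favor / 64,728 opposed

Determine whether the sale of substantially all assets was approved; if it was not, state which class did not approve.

Not approved — the Class III shares did not give the required vote.

Class I: 3/5 of 13921677 = 8353006.20, rounded up to 8353007; 8,353,007 required, 8,355,484 in favor — approved.
Class II: 3/4 of 10646209 = 7984656.75, rounded up to 7984657; 7,984,657 required, 7,986,749 in favor — approved.
Class III: 3/4 of 283809 = 212856.75, rounded up to 212857; 212,857 required, 212,842 in favor — not approved.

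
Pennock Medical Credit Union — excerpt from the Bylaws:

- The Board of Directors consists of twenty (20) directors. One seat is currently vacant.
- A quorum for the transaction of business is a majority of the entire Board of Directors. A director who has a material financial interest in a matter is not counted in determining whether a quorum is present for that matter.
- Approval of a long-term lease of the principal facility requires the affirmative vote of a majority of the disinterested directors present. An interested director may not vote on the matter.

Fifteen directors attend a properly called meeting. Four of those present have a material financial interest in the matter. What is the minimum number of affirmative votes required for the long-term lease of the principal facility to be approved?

6

The long-term lease of the principal facility requires a majority of the disinterested directors present (15 − 4 = 11).
A majority of 11 is 6.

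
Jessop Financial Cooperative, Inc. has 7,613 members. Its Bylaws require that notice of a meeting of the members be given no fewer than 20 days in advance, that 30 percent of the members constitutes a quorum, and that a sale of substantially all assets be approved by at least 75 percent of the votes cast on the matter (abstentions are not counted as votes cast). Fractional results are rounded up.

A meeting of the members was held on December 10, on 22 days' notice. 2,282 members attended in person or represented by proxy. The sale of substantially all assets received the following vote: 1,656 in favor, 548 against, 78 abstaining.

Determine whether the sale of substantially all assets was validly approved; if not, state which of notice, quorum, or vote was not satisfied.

Notice: 22 days given; 20 required. Satisfied.
Quorum: 30% of 7,613 = 2,283.90, rounded up to 2,284; 2,282 present. Not satisfied.
Vote: requires three-fourths of the votes cast (2,282 − 78 abstaining = 2,204); 3/4 of 2204 = 1653, so 1,653 needed; 1,656 in favor. Satisfied.

Invalid — quorum requirement not satisfied.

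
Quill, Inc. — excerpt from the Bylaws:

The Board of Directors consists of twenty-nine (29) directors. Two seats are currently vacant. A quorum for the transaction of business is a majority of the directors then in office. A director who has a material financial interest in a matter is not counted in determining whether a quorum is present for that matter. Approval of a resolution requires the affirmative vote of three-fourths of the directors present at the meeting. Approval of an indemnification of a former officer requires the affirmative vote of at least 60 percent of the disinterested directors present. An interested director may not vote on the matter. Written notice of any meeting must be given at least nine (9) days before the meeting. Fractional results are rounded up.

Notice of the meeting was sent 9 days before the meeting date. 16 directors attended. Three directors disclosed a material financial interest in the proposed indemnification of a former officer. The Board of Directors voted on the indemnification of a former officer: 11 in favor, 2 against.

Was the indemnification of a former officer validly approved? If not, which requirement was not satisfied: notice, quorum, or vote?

Invalid — quorum requirement not satisfied.

Notice: 9 days given; 9 required (9 ≥ 9). Satisfied.
Quorum: 16 present, but the 3 interested directors do not count, leaving 13. Quorum is 14. Not satisfied.
Vote: the indemnification of a former officer requires three-fifths of the disinterested directors present (16 − 3 = 13). 3/5 of 13 = 7.80, rounded up to 8, so 8 affirmative votes are needed; 11 voted in favor. Satisfied. (Moot — without a quorum no business can be validly transacted.)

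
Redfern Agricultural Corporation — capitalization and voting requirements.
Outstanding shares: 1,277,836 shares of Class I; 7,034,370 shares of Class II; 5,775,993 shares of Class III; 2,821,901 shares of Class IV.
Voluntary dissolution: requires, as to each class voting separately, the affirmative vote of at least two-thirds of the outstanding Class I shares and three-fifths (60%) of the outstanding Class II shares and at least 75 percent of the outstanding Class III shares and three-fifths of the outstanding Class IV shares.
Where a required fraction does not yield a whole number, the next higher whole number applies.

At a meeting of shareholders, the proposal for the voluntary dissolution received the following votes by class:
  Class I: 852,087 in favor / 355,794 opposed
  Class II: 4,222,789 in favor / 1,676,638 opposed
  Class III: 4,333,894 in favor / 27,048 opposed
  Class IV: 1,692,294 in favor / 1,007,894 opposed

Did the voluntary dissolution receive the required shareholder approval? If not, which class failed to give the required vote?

Not approved — the Class IV shares did not give the required vote.

Class I: 2/3 of 1277836 = 851890.67, rounded up to 851891; 851,891 required, 852,087 in favor — approved.
Class II: 3/5 of 7034370 = 4220622; 4,220,622 required, 4,222,789 in favor — approved.
Class III: 3/4 of 5775993 = 4331994.75, rounded up to 4331995; 4,331,995 required, 4,333,894 in favor — approved.
Class IV: 3/5 of 2821901 = 1693140.60, rounded up to 1693141; 1,693,141 required, 1,692,294 in favor — not approved.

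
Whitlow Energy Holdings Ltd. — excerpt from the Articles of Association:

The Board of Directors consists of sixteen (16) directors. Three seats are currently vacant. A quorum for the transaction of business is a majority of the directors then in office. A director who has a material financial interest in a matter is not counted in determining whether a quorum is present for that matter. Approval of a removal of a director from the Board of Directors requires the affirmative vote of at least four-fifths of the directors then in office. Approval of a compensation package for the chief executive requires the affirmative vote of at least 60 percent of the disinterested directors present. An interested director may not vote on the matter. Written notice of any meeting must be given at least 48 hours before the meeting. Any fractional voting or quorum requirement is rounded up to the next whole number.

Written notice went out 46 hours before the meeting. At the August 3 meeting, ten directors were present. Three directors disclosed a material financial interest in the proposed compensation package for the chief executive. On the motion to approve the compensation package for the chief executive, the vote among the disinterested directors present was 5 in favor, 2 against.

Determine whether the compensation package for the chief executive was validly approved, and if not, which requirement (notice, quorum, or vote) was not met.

Invalid — notice requirement not satisfied.

Notice: 46 hours given; 48 required (46 < 48). Not satisfied.
Quorum: 10 present, but the 3 interested directors do not count, leaving 7. Quorum is 7. Satisfied.
Vote: the compensation package for the chief executive requires three-fifths of the disinterested directors present (10 − 3 = 7). 3/5 of 7 = 4.20, rounded up to 5, so 5 affirmative votes are needed; 5 voted in favor. Satisfied.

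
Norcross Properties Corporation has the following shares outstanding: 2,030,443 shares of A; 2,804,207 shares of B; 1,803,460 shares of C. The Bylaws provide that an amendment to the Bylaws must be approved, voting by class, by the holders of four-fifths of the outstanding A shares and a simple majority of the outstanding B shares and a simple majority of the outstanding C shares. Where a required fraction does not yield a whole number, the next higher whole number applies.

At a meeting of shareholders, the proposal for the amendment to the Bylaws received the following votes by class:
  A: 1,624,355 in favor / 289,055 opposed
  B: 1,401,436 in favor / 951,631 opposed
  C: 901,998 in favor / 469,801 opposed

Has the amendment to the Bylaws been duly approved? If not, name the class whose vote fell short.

A: 4/5 of 2030443 = 1624354.40, rounded up to 1624355; 1,624,355 required, 1,624,355 in favor — approved.
B: a majority of 2804207 is 1402104; 1,402,104 required, 1,401,436 in favor — not approved.
C: a majority of 1803460 is 901731; 901,731 required, 901,998 in favor — approved.

Not approved — the B shares did not give the required vote.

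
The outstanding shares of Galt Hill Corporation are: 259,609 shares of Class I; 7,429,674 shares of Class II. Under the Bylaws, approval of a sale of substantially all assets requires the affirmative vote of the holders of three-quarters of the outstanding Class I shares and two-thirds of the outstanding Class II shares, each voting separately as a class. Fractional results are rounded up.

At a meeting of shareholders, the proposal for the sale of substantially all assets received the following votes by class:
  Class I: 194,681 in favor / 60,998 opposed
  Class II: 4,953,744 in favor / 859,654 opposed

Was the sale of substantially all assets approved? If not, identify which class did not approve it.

Not approved — the Class I shares did not give the required vote.

Class I: 3/4 of 259609 = 194706.75, rounded up to 194707; 194,707 required, 194,681 in favor — not approved.
Class II: 2/3 of 7429674 = 4953116; 4,953,116 required, 4,953,744 in favor — approved.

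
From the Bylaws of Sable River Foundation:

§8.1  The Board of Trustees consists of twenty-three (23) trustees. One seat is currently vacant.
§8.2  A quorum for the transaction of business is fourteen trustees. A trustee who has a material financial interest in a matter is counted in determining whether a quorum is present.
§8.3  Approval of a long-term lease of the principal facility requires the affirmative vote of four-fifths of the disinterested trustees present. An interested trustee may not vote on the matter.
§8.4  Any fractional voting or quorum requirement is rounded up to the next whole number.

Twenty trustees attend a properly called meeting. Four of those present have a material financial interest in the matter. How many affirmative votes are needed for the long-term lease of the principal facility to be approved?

13

The long-term lease of the principal facility requires four-fifths of the disinterested trustees present (20 − 4 = 16).
4/5 of 16 = 12.80, rounded up to 13.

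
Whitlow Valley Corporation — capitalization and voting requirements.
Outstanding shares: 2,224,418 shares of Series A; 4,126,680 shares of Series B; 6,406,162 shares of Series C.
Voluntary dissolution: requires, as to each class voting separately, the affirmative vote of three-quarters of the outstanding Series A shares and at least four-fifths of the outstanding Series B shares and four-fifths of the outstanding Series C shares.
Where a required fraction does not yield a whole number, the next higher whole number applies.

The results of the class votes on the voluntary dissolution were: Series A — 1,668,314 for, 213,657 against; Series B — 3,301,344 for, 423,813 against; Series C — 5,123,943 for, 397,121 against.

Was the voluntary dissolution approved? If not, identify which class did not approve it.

Not approved — the Series C shares did not give the required vote.

Series A: 3/4 of 2224418 = 1668313.50, rounded up to 1668314; 1,668,314 required, 1,668,314 in favor — approved.
Series B: 4/5 of 4126680 = 3301344; 3,301,344 required, 3,301,344 in favor — approved.
Series C: 4/5 of 6406162 = 5124929.60, rounded up to 5124930; 5,124,930 required, 5,123,943 in favor — not approved.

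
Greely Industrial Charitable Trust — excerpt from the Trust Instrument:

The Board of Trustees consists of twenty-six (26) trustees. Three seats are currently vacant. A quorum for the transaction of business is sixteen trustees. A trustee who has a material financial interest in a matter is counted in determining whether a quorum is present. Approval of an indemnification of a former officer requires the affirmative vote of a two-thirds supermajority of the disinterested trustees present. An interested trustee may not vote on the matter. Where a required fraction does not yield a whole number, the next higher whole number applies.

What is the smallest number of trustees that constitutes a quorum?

16

The quorum is fixed at 16.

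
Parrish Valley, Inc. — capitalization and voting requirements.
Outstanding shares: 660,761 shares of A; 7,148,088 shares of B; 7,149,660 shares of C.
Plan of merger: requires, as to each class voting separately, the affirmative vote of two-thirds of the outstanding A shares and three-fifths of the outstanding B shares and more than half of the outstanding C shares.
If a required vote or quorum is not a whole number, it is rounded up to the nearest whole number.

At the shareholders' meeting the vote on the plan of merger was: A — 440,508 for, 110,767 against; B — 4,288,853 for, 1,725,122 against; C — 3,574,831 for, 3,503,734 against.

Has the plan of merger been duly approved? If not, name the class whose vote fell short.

Approved — every class gave the required vote.

A: 2/3 of 660761 = 440507.33, rounded up to 440508; 440,508 required, 440,508 in favor — approved.
B: 3/5 of 7148088 = 4288852.80, rounded up to 4288853; 4,288,853 required, 4,288,853 in favor — approved.
C: a majority of 7149660 is 3574831; 3,574,831 required, 3,574,831 in favor — approved.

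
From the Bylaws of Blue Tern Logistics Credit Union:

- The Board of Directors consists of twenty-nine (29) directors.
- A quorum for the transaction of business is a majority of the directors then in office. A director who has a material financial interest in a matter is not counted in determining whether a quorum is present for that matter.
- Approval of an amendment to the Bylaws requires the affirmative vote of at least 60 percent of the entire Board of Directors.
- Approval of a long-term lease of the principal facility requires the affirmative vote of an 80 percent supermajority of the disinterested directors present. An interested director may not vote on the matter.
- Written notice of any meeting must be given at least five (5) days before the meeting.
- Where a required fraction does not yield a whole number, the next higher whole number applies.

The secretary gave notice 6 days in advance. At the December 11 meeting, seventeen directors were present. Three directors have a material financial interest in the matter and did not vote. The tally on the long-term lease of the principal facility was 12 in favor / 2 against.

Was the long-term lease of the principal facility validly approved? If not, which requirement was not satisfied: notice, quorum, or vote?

Notice: 6 days given; 5 required (6 ≥ 5). Satisfied.
Quorum: 17 present, but the 3 interested directors do not count, leaving 14. Quorum is 15. Not satisfied.
Vote: the long-term lease of the principal facility requires four-fifths of the disinterested directors present (17 − 3 = 14). 4/5 of 14 = 11.20, rounded up to 12, so 12 affirmative votes are needed; 12 voted in favor. Satisfied. (Moot — without a quorum no business can be validly transacted.)

Invalid — quorum requirement not satisfied.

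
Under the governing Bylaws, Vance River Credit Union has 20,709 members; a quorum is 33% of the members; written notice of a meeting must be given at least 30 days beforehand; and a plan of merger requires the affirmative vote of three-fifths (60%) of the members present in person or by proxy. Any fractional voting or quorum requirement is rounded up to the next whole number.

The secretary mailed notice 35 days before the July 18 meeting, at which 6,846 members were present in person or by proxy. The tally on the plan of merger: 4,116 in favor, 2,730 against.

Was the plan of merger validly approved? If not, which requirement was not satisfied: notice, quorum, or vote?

Valid — all requirements satisfied.

Notice: 35 days given; 30 required. Satisfied.
Quorum: 33% of 20,709 = 6,833.97, rounded up to 6,834; 6,846 present. Satisfied.
Vote: requires three-fifths of those present (6,846); 3/5 of 6846 = 4107.60, rounded up to 4108, so 4,108 needed; 4,116 in favor. Satisfied.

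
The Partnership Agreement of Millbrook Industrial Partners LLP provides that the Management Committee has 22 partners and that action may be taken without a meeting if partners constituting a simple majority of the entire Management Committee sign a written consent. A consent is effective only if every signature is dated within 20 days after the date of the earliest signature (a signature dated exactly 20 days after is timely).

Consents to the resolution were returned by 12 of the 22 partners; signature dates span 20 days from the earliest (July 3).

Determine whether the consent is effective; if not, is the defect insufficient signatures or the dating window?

Signatures required: a simple majority of 22 — a majority of 22 is 12, so 12 needed; 12 signed. Sufficient.
Dating window: the latest signature is 20 days after the earliest; the limit is 20 days. Within the window.

Effective — both the signature and dating-window requirements are satisfied.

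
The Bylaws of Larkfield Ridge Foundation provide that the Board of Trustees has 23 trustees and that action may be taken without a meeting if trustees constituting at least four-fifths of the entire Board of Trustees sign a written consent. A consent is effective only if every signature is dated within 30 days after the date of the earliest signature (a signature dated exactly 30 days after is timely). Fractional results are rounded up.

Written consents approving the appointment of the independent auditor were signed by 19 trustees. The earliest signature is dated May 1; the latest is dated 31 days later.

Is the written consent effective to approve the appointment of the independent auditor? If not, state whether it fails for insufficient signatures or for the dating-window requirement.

Not effective — dating-window requirement not satisfied.

Signatures required: at least four-fifths of 23 — 4/5 of 23 = 18.40, rounded up to 19, so 19 needed; 19 signed. Sufficient.
Dating window: the latest signature is 31 days after the earliest; the limit is 30 days. Outside the window.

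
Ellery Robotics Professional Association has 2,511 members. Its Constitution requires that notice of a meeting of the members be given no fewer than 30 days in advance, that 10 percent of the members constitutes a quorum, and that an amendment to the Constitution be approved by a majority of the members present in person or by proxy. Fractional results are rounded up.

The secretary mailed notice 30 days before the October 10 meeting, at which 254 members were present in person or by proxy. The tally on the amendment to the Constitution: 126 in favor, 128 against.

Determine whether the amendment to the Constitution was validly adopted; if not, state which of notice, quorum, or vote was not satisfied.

Invalid — vote requirement not satisfied.

Notice: 30 days given; 30 required. Satisfied.
Quorum: 10% of 2,511 = 251.10, rounded up to 252; 254 present. Satisfied.
Vote: requires a majority of those present (254); a majority of 254 is 128, so 128 needed; 126 in favor. Not satisfied.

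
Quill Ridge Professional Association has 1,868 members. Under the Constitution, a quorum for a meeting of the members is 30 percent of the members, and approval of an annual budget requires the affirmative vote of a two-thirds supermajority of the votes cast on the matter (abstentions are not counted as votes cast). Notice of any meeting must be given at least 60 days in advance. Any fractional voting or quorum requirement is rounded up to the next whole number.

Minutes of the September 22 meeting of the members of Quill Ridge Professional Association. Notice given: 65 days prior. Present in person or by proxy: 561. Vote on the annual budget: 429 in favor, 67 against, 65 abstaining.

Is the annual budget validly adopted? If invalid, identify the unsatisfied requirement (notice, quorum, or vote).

Valid — all requirements satisfied.

Notice: 65 days given; 60 required. Satisfied.
Quorum: 30% of 1,868 = 560.40, rounded up to 561; 561 present. Satisfied.
Vote: requires two-thirds of the votes cast (561 − 65 abstaining = 496); 2/3 of 496 = 330.67, rounded up to 331, so 331 needed; 429 in favor. Satisfied.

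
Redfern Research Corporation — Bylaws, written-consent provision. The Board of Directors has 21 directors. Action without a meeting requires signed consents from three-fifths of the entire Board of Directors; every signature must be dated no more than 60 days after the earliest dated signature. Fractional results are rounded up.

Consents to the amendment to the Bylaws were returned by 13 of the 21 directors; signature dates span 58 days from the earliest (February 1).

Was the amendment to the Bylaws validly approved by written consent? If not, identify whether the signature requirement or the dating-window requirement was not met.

Effective — both the signature and dating-window requirements are satisfied.

Signatures required: three-fifths of 21 — 3/5 of 21 = 12.60, rounded up to 13, so 13 needed; 13 signed. Sufficient.
Dating window: the latest signature is 58 days after the earliest; the limit is 60 days. Within the window.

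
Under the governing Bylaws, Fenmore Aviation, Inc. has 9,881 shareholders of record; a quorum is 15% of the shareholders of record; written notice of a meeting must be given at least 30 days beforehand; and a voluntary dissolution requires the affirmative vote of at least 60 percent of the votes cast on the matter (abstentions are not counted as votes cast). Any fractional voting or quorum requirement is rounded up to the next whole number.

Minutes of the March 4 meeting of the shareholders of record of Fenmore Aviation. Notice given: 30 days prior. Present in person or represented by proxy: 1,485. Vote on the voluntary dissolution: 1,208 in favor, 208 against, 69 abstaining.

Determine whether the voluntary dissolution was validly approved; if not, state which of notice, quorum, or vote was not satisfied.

Valid — all requirements satisfied.

Notice: 30 days given; 30 required. Satisfied.
Quorum: 15% of 9,881 = 1,482.15, rounded up to 1,483; 1,485 present. Satisfied.
Vote: requires three-fifths of the votes cast (1,485 − 69 abstaining = 1,416); 3/5 of 1416 = 849.60, rounded up to 850, so 850 needed; 1,208 in favor. Satisfied.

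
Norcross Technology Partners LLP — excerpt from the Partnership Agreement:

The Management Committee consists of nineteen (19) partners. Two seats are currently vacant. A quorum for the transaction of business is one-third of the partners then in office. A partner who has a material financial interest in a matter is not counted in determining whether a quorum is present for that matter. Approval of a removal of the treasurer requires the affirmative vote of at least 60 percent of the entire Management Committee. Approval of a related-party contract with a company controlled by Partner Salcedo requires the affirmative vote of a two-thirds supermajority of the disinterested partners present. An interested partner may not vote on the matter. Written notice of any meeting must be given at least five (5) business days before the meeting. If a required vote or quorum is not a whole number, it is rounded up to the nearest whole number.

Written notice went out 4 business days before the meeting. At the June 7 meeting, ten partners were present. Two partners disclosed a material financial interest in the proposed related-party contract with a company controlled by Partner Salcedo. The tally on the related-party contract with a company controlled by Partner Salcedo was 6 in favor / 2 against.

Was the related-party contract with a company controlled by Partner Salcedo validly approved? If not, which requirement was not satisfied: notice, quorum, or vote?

Notice: 4 business days given; 5 required (4 < 5). Not satisfied.
Quorum: 10 present, but the 2 interested partners do not count, leaving 8. Quorum is 6. Satisfied.
Vote: the related-party contract with a company controlled by Partner Salcedo requires two-thirds of the disinterested partners present (10 − 2 = 8). 2/3 of 8 = 5.33, rounded up to 6, so 6 affirmative votes are needed; 6 voted in favor. Satisfied.

Invalid — notice requirement not satisfied.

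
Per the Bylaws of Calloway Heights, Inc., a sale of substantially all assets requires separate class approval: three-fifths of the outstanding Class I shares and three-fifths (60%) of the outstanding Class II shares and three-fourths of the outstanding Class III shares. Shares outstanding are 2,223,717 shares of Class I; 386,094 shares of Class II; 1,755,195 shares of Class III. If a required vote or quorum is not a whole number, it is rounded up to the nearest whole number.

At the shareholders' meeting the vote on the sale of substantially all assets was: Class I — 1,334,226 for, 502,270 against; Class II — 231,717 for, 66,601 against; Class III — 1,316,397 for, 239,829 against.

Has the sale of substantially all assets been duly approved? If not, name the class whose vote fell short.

Not approved — the Class I shares did not give the required vote.

Class I: 3/5 of 2223717 = 1334230.20, rounded up to 1334231; 1,334,231 required, 1,334,226 in favor — not approved.
Class II: 3/5 of 386094 = 231656.40, rounded up to 231657; 231,657 required, 231,717 in favor — approved.
Class III: 3/4 of 1755195 = 1316396.25, rounded up to 1316397; 1,316,397 required, 1,316,397 in favor — approved.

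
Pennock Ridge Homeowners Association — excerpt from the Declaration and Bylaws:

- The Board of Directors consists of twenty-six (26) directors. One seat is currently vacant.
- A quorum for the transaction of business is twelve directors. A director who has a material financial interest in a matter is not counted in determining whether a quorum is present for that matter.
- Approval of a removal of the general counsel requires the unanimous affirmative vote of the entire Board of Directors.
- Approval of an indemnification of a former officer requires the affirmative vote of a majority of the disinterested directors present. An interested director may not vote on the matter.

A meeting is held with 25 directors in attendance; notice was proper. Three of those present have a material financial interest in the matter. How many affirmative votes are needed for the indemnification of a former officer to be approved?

The indemnification of a former officer requires a majority of the disinterested directors present (25 − 3 = 22).
A majority of 22 is 12.

12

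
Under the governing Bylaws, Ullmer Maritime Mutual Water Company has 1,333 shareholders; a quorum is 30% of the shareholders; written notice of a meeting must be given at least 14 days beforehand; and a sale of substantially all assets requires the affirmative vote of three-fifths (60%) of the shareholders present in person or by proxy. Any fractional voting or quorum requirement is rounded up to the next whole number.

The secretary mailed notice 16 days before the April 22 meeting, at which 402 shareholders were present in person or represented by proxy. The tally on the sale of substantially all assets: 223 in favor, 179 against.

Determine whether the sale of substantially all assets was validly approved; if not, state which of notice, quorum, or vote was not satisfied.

Notice: 16 days given; 14 required. Satisfied.
Quorum: 30% of 1,333 = 399.90, rounded up to 400; 402 present. Satisfied.
Vote: requires three-fifths of those present (402); 3/5 of 402 = 241.20, rounded up to 242, so 242 needed; 223 in favor. Not satisfied.

Invalid — vote requirement not satisfied.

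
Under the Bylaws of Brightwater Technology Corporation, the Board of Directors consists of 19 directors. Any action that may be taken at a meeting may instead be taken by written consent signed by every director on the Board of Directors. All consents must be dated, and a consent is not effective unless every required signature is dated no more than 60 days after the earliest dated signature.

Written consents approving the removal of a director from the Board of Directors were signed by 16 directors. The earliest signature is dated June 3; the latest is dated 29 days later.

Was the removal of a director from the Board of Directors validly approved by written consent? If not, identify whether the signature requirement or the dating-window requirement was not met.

Signatures required: all of 19 — unanimous means all 19, so 19 needed; 16 signed. Insufficient.
Dating window: the latest signature is 29 days after the earliest; the limit is 60 days. Within the window.

Not effective — insufficient signatures.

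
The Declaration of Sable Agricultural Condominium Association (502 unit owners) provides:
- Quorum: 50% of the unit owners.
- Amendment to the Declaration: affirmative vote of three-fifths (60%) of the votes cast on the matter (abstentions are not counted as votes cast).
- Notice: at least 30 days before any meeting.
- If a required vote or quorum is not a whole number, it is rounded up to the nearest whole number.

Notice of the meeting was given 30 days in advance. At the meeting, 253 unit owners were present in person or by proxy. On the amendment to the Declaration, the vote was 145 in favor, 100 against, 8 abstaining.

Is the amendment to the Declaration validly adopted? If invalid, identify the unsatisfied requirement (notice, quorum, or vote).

Notice: 30 days given; 30 required. Satisfied.
Quorum: 50% of 502 = 251; 253 present. Satisfied.
Vote: requires three-fifths of the votes cast (253 − 8 abstaining = 245); 3/5 of 245 = 147, so 147 needed; 145 in favor. Not satisfied.

Invalid — vote requirement not satisfied.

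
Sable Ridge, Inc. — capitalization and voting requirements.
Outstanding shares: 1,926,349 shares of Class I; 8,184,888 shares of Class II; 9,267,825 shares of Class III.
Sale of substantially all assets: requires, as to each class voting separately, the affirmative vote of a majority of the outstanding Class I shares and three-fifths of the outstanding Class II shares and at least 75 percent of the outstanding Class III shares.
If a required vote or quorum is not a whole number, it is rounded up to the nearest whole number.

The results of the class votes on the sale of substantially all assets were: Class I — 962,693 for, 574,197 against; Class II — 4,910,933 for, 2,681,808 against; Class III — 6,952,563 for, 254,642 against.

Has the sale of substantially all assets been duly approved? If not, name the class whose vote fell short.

Not approved — the Class I shares did not give the required vote.

Class I: a majority of 1926349 is 963175; 963,175 required, 962,693 in favor — not approved.
Class II: 3/5 of 8184888 = 4910932.80, rounded up to 4910933; 4,910,933 required, 4,910,933 in favor — approved.
Class III: 3/4 of 9267825 = 6950868.75, rounded up to 6950869; 6,950,869 required, 6,952,563 in favor — approved.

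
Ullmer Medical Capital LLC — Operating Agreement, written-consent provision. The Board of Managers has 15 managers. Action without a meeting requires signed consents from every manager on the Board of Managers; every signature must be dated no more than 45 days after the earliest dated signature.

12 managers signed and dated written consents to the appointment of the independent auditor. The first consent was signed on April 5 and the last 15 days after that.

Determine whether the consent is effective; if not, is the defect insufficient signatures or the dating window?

Signatures required: every one of 15 — unanimous means all 15, so 15 needed; 12 signed. Insufficient.
Dating window: the latest signature is 15 days after the earliest; the limit is 45 days. Within the window.

Not effective — insufficient signatures.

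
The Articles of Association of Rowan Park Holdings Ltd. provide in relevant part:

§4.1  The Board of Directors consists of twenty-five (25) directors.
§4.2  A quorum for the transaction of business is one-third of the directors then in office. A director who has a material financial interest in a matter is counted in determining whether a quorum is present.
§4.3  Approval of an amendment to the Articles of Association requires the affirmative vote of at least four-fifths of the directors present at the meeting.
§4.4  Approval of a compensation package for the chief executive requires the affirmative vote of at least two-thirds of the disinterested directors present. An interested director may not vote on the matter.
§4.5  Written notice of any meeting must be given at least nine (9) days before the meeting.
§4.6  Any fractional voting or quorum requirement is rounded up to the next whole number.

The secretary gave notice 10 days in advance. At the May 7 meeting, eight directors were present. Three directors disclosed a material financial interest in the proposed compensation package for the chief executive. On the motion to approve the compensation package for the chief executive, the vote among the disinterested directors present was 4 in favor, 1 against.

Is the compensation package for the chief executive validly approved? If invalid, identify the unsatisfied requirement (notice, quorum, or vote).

Notice: 10 days given; 9 required (10 ≥ 9). Satisfied.
Quorum: 8 present (interested directors count toward quorum); quorum is 9. Not satisfied.
Vote: the compensation package for the chief executive requires two-thirds of the disinterested directors present (8 − 3 = 5). 2/3 of 5 = 3.33, rounded up to 4, so 4 affirmative votes are needed; 4 voted in favor. Satisfied. (Moot — without a quorum no business can be validly transacted.)

Invalid — quorum requirement not satisfied.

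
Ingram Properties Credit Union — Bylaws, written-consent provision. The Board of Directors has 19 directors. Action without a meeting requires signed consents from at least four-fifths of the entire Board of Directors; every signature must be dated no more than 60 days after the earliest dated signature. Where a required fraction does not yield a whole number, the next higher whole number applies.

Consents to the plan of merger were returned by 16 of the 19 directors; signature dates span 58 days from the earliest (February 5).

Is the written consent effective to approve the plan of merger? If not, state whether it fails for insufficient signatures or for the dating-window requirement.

Signatures required: at least four-fifths of 19 — 4/5 of 19 = 15.20, rounded up to 16, so 16 needed; 16 signed. Sufficient.
Dating window: the latest signature is 58 days after the earliest; the limit is 60 days. Within the window.

Effective — both the signature and dating-window requirements are satisfied.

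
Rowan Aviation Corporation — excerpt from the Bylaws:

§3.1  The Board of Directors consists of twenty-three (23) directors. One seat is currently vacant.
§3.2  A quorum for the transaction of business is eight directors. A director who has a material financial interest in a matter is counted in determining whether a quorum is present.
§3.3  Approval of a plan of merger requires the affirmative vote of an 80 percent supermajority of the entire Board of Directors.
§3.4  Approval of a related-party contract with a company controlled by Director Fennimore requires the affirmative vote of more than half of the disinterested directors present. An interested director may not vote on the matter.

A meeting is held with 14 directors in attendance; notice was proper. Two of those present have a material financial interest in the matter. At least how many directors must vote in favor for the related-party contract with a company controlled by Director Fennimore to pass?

7

The related-party contract with a company controlled by Director Fennimore requires a majority of the disinterested directors present (14 − 2 = 12).
A majority of 12 is 7.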